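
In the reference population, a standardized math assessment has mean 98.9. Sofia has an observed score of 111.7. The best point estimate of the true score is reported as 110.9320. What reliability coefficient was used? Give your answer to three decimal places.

0.940

T̂ = ρX + (1 − ρ)μ  ⇒  T̂ − μ = ρ(X − μ)
ρ = (T̂ − μ)/(X − μ) = (110.9320 − 98.9) / (111.7 − 98.9) = 12.0320 / 12.8 = 0.94000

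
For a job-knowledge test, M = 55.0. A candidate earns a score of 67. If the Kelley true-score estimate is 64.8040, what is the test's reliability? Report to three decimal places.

0.817

T̂ = ρX + (1 − ρ)μ  ⇒  T̂ − μ = ρ(X − μ)
ρ = (T̂ − μ)/(X − μ) = (64.8040 − 55.0) / (67 − 55.0) = 9.8040 / 12.0 = 0.81700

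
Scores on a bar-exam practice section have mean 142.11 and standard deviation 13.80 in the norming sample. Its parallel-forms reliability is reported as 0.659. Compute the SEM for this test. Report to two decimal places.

8.06

SEM = SD · √(1 − ρ) = 13.80 × √0.341 = 13.80 × 0.5840 = 8.059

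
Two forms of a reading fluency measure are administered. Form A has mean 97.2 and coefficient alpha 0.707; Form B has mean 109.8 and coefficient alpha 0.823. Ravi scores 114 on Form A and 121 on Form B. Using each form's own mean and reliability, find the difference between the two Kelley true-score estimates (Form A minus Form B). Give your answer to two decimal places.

T̂_A = 0.707(114) + 0.293(97.2) = 109.0776
T̂_B = 0.823(121) + 0.177(109.8) = 119.0176
T̂_A − T̂_B = -9.9400

-9.94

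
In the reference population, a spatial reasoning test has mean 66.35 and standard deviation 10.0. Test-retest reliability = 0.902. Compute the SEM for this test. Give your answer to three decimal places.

3.130

SEM = SD · √(1 − ρ) = 10.0 × √0.098 = 10.0 × 0.3130 = 3.1305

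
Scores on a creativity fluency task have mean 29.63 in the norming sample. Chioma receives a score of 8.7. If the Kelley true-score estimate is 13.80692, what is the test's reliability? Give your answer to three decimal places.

0.756

T̂ = ρX + (1 − ρ)μ  ⇒  T̂ − μ = ρ(X − μ)
ρ = (T̂ − μ)/(X − μ) = (13.80692 − 29.63) / (8.7 − 29.63) = -15.82308 / -20.93 = 0.75600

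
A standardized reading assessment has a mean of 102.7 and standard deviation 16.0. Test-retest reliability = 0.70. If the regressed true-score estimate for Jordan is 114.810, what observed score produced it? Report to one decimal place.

120.0

T̂ = ρX + (1 − ρ)μ  ⇒  X = (T̂ − (1 − ρ)μ) / ρ
X = (114.810 − 0.30 × 102.7) / 0.70 = (114.810 − 30.810) / 0.70 = 84.000 / 0.70 = 120.000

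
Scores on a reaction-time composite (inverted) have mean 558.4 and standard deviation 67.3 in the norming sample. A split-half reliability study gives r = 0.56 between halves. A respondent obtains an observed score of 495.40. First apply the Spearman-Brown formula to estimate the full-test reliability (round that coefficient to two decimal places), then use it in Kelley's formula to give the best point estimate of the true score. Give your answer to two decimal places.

Spearman-Brown: ρ = 2r/(1 + r) = 2(0.56)/(1 + 0.56) = 1.120/1.56 = 0.7179 → 0.72
Weight the observed score by reliability and the mean by (1 − reliability): T̂ = 0.72·495.40 + 0.28·558.4 = 356.6880 + 156.352 = 513.040.

513.04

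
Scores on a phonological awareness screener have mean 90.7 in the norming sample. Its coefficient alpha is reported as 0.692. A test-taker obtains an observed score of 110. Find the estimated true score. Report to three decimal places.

104.056

Kelley's formula gives T̂ = 0.692·110 + 0.308·90.7 = 76.120 + 27.9356 = 104.0556.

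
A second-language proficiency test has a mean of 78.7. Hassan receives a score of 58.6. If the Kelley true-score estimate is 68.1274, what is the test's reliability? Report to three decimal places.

T̂ = ρX + (1 − ρ)μ  ⇒  T̂ − μ = ρ(X − μ)
ρ = (T̂ − μ)/(X − μ) = (68.1274 − 78.7) / (58.6 − 78.7) = -10.5726 / -20.1 = 0.52600

0.526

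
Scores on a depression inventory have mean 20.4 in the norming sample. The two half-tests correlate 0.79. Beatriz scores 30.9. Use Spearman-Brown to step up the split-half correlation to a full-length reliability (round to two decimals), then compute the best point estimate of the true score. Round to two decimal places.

Spearman-Brown: ρ = 2r/(1 + r) = 2(0.79)/(1 + 0.79) = 1.580/1.79 = 0.8827 → 0.88
T̂ = 0.88(30.9) + 0.12(20.4) = 27.192 + 2.448 = 29.640 → 29.64

29.64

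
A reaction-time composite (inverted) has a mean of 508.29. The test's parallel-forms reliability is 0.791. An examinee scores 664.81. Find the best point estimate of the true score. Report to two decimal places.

632.10

T̂ = ρX + (1 − ρ)μ
  = 0.791 × 664.81 + 0.209 × 508.29
  = 525.86471 + 106.23261
  = 632.097
  ≈ 632.10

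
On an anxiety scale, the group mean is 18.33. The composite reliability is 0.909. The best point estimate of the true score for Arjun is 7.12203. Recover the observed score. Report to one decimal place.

T̂ = ρX + (1 − ρ)μ  ⇒  X = (T̂ − (1 − ρ)μ) / ρ
X = (7.12203 − 0.091 × 18.33) / 0.909 = (7.12203 − 1.66803) / 0.909 = 5.45400 / 0.909 = 6.000

6.0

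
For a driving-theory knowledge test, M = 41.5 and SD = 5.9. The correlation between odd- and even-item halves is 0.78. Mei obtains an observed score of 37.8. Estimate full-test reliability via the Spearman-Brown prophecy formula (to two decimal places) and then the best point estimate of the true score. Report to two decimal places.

Spearman-Brown: ρ = 2r/(1 + r) = 2(0.78)/(1 + 0.78) = 1.560/1.78 = 0.8764 → 0.88
T̂ = 0.88(37.8) + 0.12(41.5) = 33.264 + 4.980 = 38.244 → 38.24

38.24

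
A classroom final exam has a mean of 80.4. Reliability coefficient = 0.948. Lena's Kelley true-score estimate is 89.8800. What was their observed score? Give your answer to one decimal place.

T̂ = ρX + (1 − ρ)μ  ⇒  X = (T̂ − (1 − ρ)μ) / ρ
X = (89.8800 − 0.052 × 80.4) / 0.948 = (89.8800 − 4.1808) / 0.948 = 85.6992 / 0.948 = 90.400

90.4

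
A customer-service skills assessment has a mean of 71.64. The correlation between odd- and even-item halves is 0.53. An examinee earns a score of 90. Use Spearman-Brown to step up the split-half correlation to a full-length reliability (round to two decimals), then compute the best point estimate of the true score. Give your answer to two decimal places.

Spearman-Brown: ρ = 2r/(1 + r) = 2(0.53)/(1 + 0.53) = 1.060/1.53 = 0.6928 → 0.69
T̂ = ρX + (1 − ρ)μ
  = 0.69 × 90 + 0.31 × 71.64
  = 62.10 + 22.2084
  = 84.308
  ≈ 84.31

84.31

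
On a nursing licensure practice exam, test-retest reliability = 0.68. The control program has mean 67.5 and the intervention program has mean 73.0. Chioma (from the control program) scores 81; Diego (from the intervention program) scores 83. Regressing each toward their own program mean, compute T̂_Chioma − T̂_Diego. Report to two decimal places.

-3.12

T̂_Chioma = 0.68(81) + 0.32(67.5) = 76.6800
T̂_Diego = 0.68(83) + 0.32(73.0) = 79.8000
Difference = 76.6800 − 79.8000 = -3.1200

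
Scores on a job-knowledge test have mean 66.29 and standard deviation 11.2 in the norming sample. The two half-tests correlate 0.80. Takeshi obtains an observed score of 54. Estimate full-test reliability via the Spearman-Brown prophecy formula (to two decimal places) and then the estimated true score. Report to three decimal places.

55.352

Spearman-Brown: ρ = 2r/(1 + r) = 2(0.80)/(1 + 0.80) = 1.600/1.80 = 0.8889 → 0.89
T̂ = 0.89(54) + 0.11(66.29) = 48.06 + 7.2919 = 55.3519 → 55.352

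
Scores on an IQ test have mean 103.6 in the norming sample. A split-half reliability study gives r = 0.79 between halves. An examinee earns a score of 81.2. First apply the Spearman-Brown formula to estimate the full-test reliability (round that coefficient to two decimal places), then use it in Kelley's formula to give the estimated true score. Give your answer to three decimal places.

83.888

Spearman-Brown: ρ = 2r/(1 + r) = 2(0.79)/(1 + 0.79) = 1.580/1.79 = 0.8827 → 0.88
T̂ = ρX + (1 − ρ)μ
  = 0.88 × 81.2 + 0.12 × 103.6
  = 71.456 + 12.432
  = 83.8880
  ≈ 83.888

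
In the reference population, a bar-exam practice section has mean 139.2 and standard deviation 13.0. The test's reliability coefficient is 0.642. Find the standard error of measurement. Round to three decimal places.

SEM = SD · √(1 − ρ) = 13.0 × √0.358 = 13.0 × 0.5983 = 7.7783

7.778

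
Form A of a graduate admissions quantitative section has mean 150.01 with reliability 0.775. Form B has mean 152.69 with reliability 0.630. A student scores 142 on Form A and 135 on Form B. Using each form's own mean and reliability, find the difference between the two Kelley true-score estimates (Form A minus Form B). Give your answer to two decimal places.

2.26

T̂_A = 0.775(142) + 0.225(150.01) = 143.8022
T̂_B = 0.630(135) + 0.370(152.69) = 141.5453
T̂_A − T̂_B = 2.2569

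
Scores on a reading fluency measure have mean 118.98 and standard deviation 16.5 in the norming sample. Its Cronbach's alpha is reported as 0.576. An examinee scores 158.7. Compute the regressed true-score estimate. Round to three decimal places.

141.859

T̂ = 0.576(158.7) + 0.424(118.98) = 91.4112 + 50.44752 = 141.8587 → 141.859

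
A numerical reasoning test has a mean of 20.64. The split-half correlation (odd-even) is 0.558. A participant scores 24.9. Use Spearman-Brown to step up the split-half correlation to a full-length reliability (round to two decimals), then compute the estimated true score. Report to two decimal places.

Spearman-Brown: ρ = 2r/(1 + r) = 2(0.558)/(1 + 0.558) = 1.1160/1.558 = 0.7163 → 0.72
T̂ = 0.72(24.9) + 0.28(20.64) = 17.928 + 5.7792 = 23.707 → 23.71

23.71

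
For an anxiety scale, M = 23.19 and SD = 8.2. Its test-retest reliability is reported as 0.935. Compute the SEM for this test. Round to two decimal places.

SEM = SD · √(1 − ρ) = 8.2 × √0.065 = 8.2 × 0.2550 = 2.091

2.09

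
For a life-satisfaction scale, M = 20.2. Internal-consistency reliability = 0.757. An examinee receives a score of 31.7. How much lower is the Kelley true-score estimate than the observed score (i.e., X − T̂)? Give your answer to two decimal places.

2.79

T̂ = 0.757(31.7) + 0.243(20.2) = 23.9969 + 4.9086 = 28.9055 → 28.905
X − T̂ = 31.7 − 28.905 = 2.794 → 2.79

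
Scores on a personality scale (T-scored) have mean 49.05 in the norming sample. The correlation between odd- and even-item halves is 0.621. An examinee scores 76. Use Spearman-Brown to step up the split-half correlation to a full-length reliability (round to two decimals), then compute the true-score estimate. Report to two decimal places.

Spearman-Brown: ρ = 2r/(1 + r) = 2(0.621)/(1 + 0.621) = 1.2420/1.621 = 0.7662 → 0.77
Weight the observed score by reliability and the mean by (1 − reliability): T̂ = 0.77·76 + 0.23·49.05 = 58.52 + 11.2815 = 69.802.

69.80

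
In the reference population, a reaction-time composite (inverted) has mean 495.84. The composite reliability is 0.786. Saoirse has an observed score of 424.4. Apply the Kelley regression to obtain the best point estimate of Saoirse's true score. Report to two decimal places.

T̂ = 0.786(424.4) + 0.214(495.84) = 333.5784 + 106.10976 = 439.688 → 439.69

439.69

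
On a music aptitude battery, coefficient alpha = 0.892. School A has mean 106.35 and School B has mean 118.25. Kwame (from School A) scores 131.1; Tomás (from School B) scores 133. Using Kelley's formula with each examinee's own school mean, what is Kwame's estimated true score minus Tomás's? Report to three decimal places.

-2.980

T̂_Kwame = 0.892(131.1) + 0.108(106.35) = 128.42700
T̂_Tomás = 0.892(133) + 0.108(118.25) = 131.40700
Difference = 128.42700 − 131.40700 = -2.98000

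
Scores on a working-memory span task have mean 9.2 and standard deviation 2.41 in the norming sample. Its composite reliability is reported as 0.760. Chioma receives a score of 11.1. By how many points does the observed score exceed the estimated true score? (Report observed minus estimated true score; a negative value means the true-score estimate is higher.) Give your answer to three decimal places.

T̂ = 0.760(11.1) + 0.240(9.2) = 8.4360 + 2.2080 = 10.64400 → 10.6440
X − T̂ = 11.1 − 10.6440 = 0.4560 → 0.456

0.456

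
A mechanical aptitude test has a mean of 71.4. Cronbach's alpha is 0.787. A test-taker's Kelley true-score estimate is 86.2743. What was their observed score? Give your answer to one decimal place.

90.3

T̂ = ρX + (1 − ρ)μ  ⇒  X = (T̂ − (1 − ρ)μ) / ρ
X = (86.2743 − 0.213 × 71.4) / 0.787 = (86.2743 − 15.2082) / 0.787 = 71.0661 / 0.787 = 90.300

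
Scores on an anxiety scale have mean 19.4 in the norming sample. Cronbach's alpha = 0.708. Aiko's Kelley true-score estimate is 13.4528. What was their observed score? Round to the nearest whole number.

11

T̂ = ρX + (1 − ρ)μ  ⇒  X = (T̂ − (1 − ρ)μ) / ρ
X = (13.4528 − 0.292 × 19.4) / 0.708 = (13.4528 − 5.6648) / 0.708 = 7.7880 / 0.708 = 11.00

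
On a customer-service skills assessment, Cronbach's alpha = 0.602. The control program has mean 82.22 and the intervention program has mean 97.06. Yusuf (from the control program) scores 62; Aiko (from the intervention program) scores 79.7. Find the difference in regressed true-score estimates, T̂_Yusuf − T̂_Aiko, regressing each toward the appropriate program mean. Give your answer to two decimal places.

T̂_Yusuf = 0.602(62) + 0.398(82.22) = 70.0476
T̂_Aiko = 0.602(79.7) + 0.398(97.06) = 86.6093
Difference = 70.0476 − 86.6093 = -16.5617

-16.56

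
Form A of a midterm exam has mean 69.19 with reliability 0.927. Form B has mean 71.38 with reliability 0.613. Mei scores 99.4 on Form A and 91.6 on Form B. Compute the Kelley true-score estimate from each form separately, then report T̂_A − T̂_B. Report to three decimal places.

T̂_A = 0.927(99.4) + 0.073(69.19) = 97.19467
T̂_B = 0.613(91.6) + 0.387(71.38) = 83.77486
T̂_A − T̂_B = 13.41981

13.420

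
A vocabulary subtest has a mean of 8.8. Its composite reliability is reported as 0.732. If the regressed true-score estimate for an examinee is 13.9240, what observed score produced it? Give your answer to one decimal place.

T̂ = ρX + (1 − ρ)μ  ⇒  X = (T̂ − (1 − ρ)μ) / ρ
X = (13.9240 − 0.268 × 8.8) / 0.732 = (13.9240 − 2.3584) / 0.732 = 11.5656 / 0.732 = 15.800

15.8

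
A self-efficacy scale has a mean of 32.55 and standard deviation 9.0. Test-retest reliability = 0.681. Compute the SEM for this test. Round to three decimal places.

SEM = SD · √(1 − ρ) = 9.0 × √0.319 = 9.0 × 0.5648 = 5.0832

5.083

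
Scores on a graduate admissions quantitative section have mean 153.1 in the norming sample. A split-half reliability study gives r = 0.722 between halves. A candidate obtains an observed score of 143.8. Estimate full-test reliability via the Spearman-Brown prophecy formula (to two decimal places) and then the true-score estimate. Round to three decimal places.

145.288

Spearman-Brown: ρ = 2r/(1 + r) = 2(0.722)/(1 + 0.722) = 1.4440/1.722 = 0.8386 → 0.84
T̂ = ρX + (1 − ρ)μ
  = 0.84 × 143.8 + 0.16 × 153.1
  = 120.792 + 24.496
  = 145.2880
  ≈ 145.288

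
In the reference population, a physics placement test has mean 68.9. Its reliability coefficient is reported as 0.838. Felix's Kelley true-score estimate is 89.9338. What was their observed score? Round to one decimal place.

T̂ = ρX + (1 − ρ)μ  ⇒  X = (T̂ − (1 − ρ)μ) / ρ
X = (89.9338 − 0.162 × 68.9) / 0.838 = (89.9338 − 11.1618) / 0.838 = 78.7720 / 0.838 = 94.000

94.0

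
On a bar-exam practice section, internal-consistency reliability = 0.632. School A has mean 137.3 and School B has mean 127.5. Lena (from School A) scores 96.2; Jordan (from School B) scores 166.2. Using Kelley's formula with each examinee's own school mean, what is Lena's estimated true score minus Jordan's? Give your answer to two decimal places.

T̂_Lena = 0.632(96.2) + 0.368(137.3) = 111.3248
T̂_Jordan = 0.632(166.2) + 0.368(127.5) = 151.9584
Difference = 111.3248 − 151.9584 = -40.6336

-40.63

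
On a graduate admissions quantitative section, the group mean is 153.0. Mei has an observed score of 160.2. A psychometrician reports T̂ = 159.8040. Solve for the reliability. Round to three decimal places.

T̂ = ρX + (1 − ρ)μ  ⇒  T̂ − μ = ρ(X − μ)
ρ = (T̂ − μ)/(X − μ) = (159.8040 − 153.0) / (160.2 − 153.0) = 6.8040 / 7.2 = 0.94500

0.945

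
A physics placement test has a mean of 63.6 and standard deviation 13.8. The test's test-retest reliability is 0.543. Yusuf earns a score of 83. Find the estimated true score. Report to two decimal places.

T̂ = ρX + (1 − ρ)μ
  = 0.543 × 83 + 0.457 × 63.6
  = 45.069 + 29.0652
  = 74.134
  ≈ 74.13

74.13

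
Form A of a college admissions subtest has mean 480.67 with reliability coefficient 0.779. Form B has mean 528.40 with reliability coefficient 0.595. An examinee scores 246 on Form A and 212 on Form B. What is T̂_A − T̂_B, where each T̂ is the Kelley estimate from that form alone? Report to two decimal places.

-42.28

T̂_A = 0.779(246) + 0.221(480.67) = 297.8621
T̂_B = 0.595(212) + 0.405(528.40) = 340.1420
T̂_A − T̂_B = -42.2799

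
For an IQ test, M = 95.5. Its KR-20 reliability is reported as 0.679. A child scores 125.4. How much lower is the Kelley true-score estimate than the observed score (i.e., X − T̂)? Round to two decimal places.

9.60

T̂ = ρX + (1 − ρ)μ
  = 0.679 × 125.4 + 0.321 × 95.5
  = 85.1466 + 30.6555
  = 115.8021
  ≈ 115.802
X − T̂ = 125.4 − 115.802 = 9.598 → 9.60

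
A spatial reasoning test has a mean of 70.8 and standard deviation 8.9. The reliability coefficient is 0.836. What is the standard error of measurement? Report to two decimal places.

SEM = SD · √(1 − ρ) = 8.9 × √0.164 = 8.9 × 0.4050 = 3.604

3.60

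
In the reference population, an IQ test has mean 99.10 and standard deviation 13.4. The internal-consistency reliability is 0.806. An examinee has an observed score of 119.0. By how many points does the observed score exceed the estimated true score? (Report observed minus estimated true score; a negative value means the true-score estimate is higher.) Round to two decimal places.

3.86

Kelley's formula gives T̂ = 0.806·119.0 + 0.194·99.10 = 95.9140 + 19.22540 = 115.1394.
X − T̂ = 119.0 − 115.139 = 3.861 → 3.86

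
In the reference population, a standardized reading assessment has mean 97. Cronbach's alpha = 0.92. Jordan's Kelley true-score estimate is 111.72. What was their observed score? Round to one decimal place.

T̂ = ρX + (1 − ρ)μ  ⇒  X = (T̂ − (1 − ρ)μ) / ρ
X = (111.72 − 0.08 × 97) / 0.92 = (111.72 − 7.76) / 0.92 = 103.96 / 0.92 = 113.000

113.0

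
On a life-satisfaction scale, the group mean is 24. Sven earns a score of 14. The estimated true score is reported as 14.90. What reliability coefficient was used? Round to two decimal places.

0.91

T̂ = ρX + (1 − ρ)μ  ⇒  T̂ − μ = ρ(X − μ)
ρ = (T̂ − μ)/(X − μ) = (14.90 − 24) / (14 − 24) = -9.10 / -10.0 = 0.9100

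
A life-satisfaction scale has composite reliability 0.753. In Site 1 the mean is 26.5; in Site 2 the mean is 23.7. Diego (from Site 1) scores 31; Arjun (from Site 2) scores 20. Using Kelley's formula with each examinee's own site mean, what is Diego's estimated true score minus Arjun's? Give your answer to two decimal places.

8.97

T̂_Diego = 0.753(31) + 0.247(26.5) = 29.8885
T̂_Arjun = 0.753(20) + 0.247(23.7) = 20.9139
Difference = 29.8885 − 20.9139 = 8.9746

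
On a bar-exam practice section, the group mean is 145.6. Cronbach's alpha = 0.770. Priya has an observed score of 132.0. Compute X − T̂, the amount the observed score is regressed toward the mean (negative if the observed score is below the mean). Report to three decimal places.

T̂ = ρX + (1 − ρ)μ
  = 0.770 × 132.0 + 0.230 × 145.6
  = 101.6400 + 33.4880
  = 135.12800
  ≈ 135.1280
X − T̂ = 132.0 − 135.1280 = -3.1280 → -3.128

-3.128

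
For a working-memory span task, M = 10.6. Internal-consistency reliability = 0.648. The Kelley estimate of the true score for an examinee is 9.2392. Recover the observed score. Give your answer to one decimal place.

8.5

T̂ = ρX + (1 − ρ)μ  ⇒  X = (T̂ − (1 − ρ)μ) / ρ
X = (9.2392 − 0.352 × 10.6) / 0.648 = (9.2392 − 3.7312) / 0.648 = 5.5080 / 0.648 = 8.500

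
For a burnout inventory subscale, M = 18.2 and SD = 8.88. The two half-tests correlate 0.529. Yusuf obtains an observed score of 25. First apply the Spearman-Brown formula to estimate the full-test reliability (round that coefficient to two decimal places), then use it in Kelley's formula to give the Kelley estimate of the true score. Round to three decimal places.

Spearman-Brown: ρ = 2r/(1 + r) = 2(0.529)/(1 + 0.529) = 1.0580/1.529 = 0.6920 → 0.69
Regress the observed score toward the mean by the unreliability: T̂ = 0.69·25 + 0.31·18.2 = 17.25 + 5.642 = 22.8920.

22.892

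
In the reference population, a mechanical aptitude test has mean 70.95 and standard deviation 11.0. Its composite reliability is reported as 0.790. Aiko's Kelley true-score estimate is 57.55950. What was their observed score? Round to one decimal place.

54.0

T̂ = ρX + (1 − ρ)μ  ⇒  X = (T̂ − (1 − ρ)μ) / ρ
X = (57.55950 − 0.210 × 70.95) / 0.790 = (57.55950 − 14.89950) / 0.790 = 42.66000 / 0.790 = 54.000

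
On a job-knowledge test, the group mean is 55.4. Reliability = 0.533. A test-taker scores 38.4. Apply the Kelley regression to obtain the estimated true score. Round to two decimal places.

Regress the observed score toward the mean by the unreliability: T̂ = 0.533·38.4 + 0.467·55.4 = 20.4672 + 25.8718 = 46.339.

46.34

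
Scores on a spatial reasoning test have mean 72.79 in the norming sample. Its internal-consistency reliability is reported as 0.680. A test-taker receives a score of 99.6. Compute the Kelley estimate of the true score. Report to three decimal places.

T̂ = 0.680(99.6) + 0.320(72.79) = 67.7280 + 23.29280 = 91.0208 → 91.021

91.021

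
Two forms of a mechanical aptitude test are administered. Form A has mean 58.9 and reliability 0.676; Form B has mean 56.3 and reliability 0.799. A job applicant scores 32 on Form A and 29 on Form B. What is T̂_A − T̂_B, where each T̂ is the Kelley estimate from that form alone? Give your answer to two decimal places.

T̂_A = 0.676(32) + 0.324(58.9) = 40.7156
T̂_B = 0.799(29) + 0.201(56.3) = 34.4873
T̂_A − T̂_B = 6.2283

6.23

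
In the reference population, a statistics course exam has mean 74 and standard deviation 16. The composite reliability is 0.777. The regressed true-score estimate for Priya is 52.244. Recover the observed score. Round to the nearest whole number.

46

T̂ = ρX + (1 − ρ)μ  ⇒  X = (T̂ − (1 − ρ)μ) / ρ
X = (52.244 − 0.223 × 74) / 0.777 = (52.244 − 16.502) / 0.777 = 35.742 / 0.777 = 46.00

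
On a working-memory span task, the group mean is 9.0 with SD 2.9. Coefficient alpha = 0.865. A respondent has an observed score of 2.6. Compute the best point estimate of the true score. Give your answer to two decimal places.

Kelley's formula gives T̂ = 0.865·2.6 + 0.135·9.0 = 2.2490 + 1.2150 = 3.464.

3.46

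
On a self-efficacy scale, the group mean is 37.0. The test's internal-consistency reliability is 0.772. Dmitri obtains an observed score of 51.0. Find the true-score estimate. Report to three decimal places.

T̂ = ρX + (1 − ρ)μ
  = 0.772 × 51.0 + 0.228 × 37.0
  = 39.3720 + 8.4360
  = 47.8080
  ≈ 47.808

47.808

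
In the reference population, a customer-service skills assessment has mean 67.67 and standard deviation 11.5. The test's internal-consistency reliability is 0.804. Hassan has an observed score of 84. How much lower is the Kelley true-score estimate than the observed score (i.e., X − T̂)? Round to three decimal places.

3.201

T̂ = ρX + (1 − ρ)μ
  = 0.804 × 84 + 0.196 × 67.67
  = 67.536 + 13.26332
  = 80.79932
  ≈ 80.7993
X − T̂ = 84 − 80.7993 = 3.2007 → 3.201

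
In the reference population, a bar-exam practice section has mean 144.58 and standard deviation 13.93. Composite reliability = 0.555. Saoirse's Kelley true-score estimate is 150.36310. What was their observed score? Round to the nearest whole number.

T̂ = ρX + (1 − ρ)μ  ⇒  X = (T̂ − (1 − ρ)μ) / ρ
X = (150.36310 − 0.445 × 144.58) / 0.555 = (150.36310 − 64.33810) / 0.555 = 86.02500 / 0.555 = 155.00

155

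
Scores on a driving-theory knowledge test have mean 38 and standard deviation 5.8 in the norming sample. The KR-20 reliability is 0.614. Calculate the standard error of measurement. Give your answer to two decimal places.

SEM = SD · √(1 − ρ) = 5.8 × √0.386 = 5.8 × 0.6213 = 3.603

3.60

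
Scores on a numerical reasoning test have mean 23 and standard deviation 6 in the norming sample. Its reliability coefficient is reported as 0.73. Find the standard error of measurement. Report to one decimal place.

SEM = SD · √(1 − ρ) = 6 × √0.27 = 6 × 0.5196 = 3.118

3.1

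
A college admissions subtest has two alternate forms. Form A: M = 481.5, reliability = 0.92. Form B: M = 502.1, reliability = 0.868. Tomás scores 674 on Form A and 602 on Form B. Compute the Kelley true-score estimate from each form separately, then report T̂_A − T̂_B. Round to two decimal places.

T̂_A = 0.92(674) + 0.08(481.5) = 658.6000
T̂_B = 0.868(602) + 0.132(502.1) = 588.8132
T̂_A − T̂_B = 69.7868

69.79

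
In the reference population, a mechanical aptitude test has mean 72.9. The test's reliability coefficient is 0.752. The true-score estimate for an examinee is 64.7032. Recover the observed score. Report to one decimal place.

62.0

T̂ = ρX + (1 − ρ)μ  ⇒  X = (T̂ − (1 − ρ)μ) / ρ
X = (64.7032 − 0.248 × 72.9) / 0.752 = (64.7032 − 18.0792) / 0.752 = 46.6240 / 0.752 = 62.000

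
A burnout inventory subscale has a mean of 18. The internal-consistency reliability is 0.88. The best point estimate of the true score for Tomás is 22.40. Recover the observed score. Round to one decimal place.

23.0

T̂ = ρX + (1 − ρ)μ  ⇒  X = (T̂ − (1 − ρ)μ) / ρ
X = (22.40 − 0.12 × 18) / 0.88 = (22.40 − 2.16) / 0.88 = 20.24 / 0.88 = 23.000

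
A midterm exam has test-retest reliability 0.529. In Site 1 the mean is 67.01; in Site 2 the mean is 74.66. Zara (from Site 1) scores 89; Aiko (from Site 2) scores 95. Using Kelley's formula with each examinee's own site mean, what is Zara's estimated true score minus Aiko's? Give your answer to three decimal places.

-6.777

T̂_Zara = 0.529(89) + 0.471(67.01) = 78.64271
T̂_Aiko = 0.529(95) + 0.471(74.66) = 85.41986
Difference = 78.64271 − 85.41986 = -6.77715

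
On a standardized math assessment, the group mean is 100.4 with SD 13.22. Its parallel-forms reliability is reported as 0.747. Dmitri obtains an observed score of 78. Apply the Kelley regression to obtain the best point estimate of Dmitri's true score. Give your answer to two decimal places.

83.67

Weight the observed score by reliability and the mean by (1 − reliability): T̂ = 0.747·78 + 0.253·100.4 = 58.266 + 25.4012 = 83.667.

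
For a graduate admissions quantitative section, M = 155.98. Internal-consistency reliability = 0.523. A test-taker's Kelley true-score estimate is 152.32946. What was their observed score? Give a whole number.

T̂ = ρX + (1 − ρ)μ  ⇒  X = (T̂ − (1 − ρ)μ) / ρ
X = (152.32946 − 0.477 × 155.98) / 0.523 = (152.32946 − 74.40246) / 0.523 = 77.92700 / 0.523 = 149.00

149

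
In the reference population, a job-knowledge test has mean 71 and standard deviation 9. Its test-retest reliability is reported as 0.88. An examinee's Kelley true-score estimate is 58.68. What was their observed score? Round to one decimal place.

T̂ = ρX + (1 − ρ)μ  ⇒  X = (T̂ − (1 − ρ)μ) / ρ
X = (58.68 − 0.12 × 71) / 0.88 = (58.68 − 8.52) / 0.88 = 50.16 / 0.88 = 57.000

57.0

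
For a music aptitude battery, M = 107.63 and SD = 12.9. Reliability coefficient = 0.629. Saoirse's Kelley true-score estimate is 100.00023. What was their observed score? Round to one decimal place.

T̂ = ρX + (1 − ρ)μ  ⇒  X = (T̂ − (1 − ρ)μ) / ρ
X = (100.00023 − 0.371 × 107.63) / 0.629 = (100.00023 − 39.93073) / 0.629 = 60.06950 / 0.629 = 95.500

95.5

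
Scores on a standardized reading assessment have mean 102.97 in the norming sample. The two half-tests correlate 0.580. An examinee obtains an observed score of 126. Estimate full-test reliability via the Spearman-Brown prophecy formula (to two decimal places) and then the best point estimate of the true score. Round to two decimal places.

119.78

Spearman-Brown: ρ = 2r/(1 + r) = 2(0.580)/(1 + 0.580) = 1.1600/1.580 = 0.7342 → 0.73
Regress the observed score toward the mean by the unreliability: T̂ = 0.73·126 + 0.27·102.97 = 91.98 + 27.8019 = 119.782.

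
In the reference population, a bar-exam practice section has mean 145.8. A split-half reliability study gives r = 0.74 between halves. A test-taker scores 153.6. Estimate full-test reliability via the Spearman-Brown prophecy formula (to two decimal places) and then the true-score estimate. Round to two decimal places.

152.43

Spearman-Brown: ρ = 2r/(1 + r) = 2(0.74)/(1 + 0.74) = 1.480/1.74 = 0.8506 → 0.85
Weight the observed score by reliability and the mean by (1 − reliability): T̂ = 0.85·153.6 + 0.15·145.8 = 130.560 + 21.870 = 152.430.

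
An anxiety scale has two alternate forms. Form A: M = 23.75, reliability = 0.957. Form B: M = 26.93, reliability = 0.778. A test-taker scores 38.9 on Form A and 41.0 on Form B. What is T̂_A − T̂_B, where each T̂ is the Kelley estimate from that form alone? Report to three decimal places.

0.372

T̂_A = 0.957(38.9) + 0.043(23.75) = 38.24855
T̂_B = 0.778(41.0) + 0.222(26.93) = 37.87646
T̂_A − T̂_B = 0.37209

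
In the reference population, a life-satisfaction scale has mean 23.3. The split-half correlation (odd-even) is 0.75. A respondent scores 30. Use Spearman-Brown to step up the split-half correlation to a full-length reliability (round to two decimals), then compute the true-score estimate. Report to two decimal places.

Spearman-Brown: ρ = 2r/(1 + r) = 2(0.75)/(1 + 0.75) = 1.500/1.75 = 0.8571 → 0.86
T̂ = ρX + (1 − ρ)μ
  = 0.86 × 30 + 0.14 × 23.3
  = 25.80 + 3.262
  = 29.062
  ≈ 29.06

29.06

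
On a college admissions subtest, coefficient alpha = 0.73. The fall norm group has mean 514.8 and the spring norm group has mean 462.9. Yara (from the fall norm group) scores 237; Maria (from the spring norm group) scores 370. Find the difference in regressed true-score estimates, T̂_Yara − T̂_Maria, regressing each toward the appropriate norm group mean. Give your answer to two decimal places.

-83.08

T̂_Yara = 0.73(237) + 0.27(514.8) = 312.0060
T̂_Maria = 0.73(370) + 0.27(462.9) = 395.0830
Difference = 312.0060 − 395.0830 = -83.0770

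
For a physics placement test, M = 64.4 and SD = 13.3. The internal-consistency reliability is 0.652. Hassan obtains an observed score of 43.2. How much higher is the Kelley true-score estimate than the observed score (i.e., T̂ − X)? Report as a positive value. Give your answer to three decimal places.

T̂ = ρX + (1 − ρ)μ
  = 0.652 × 43.2 + 0.348 × 64.4
  = 28.1664 + 22.4112
  = 50.57760
  ≈ 50.5776
T̂ − X = 50.5776 − 43.2 = 7.3776 → 7.378

7.378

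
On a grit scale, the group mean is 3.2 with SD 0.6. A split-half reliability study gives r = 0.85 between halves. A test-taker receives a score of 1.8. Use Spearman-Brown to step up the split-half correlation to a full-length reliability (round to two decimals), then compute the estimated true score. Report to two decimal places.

1.91

Spearman-Brown: ρ = 2r/(1 + r) = 2(0.85)/(1 + 0.85) = 1.700/1.85 = 0.9189 → 0.92
Kelley's formula gives T̂ = 0.92·1.8 + 0.08·3.2 = 1.656 + 0.256 = 1.912.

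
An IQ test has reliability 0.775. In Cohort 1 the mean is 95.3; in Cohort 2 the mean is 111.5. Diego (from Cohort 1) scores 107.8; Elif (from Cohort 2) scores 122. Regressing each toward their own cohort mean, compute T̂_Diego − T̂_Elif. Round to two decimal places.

-14.65

T̂_Diego = 0.775(107.8) + 0.225(95.3) = 104.9875
T̂_Elif = 0.775(122) + 0.225(111.5) = 119.6375
Difference = 104.9875 − 119.6375 = -14.6500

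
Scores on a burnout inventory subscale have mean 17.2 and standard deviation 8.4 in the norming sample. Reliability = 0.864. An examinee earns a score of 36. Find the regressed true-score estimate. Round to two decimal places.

T̂ = ρX + (1 − ρ)μ
  = 0.864 × 36 + 0.136 × 17.2
  = 31.104 + 2.3392
  = 33.443
  ≈ 33.44

33.44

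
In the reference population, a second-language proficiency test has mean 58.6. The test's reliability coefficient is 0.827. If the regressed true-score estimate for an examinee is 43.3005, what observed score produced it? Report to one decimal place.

T̂ = ρX + (1 − ρ)μ  ⇒  X = (T̂ − (1 − ρ)μ) / ρ
X = (43.3005 − 0.173 × 58.6) / 0.827 = (43.3005 − 10.1378) / 0.827 = 33.1627 / 0.827 = 40.100

40.1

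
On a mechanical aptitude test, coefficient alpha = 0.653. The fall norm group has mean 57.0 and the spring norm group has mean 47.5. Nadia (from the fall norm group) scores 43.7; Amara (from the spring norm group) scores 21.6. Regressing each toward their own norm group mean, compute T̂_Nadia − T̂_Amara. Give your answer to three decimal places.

T̂_Nadia = 0.653(43.7) + 0.347(57.0) = 48.31510
T̂_Amara = 0.653(21.6) + 0.347(47.5) = 30.58730
Difference = 48.31510 − 30.58730 = 17.72780

17.728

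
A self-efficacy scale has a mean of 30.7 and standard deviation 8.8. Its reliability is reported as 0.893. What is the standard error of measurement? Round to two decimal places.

2.88

SEM = SD · √(1 − ρ) = 8.8 × √0.107 = 8.8 × 0.3271 = 2.879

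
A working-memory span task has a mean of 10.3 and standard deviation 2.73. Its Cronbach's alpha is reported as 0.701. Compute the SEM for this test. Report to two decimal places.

SEM = SD · √(1 − ρ) = 2.73 × √0.299 = 2.73 × 0.5468 = 1.493

1.49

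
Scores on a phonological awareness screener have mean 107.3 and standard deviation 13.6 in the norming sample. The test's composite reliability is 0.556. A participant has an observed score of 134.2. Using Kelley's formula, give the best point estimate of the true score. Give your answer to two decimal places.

T̂ = 0.556(134.2) + 0.444(107.3) = 74.6152 + 47.6412 = 122.256 → 122.26

122.26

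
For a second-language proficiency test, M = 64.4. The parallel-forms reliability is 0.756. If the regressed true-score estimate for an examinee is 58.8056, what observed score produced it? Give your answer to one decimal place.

T̂ = ρX + (1 − ρ)μ  ⇒  X = (T̂ − (1 − ρ)μ) / ρ
X = (58.8056 − 0.244 × 64.4) / 0.756 = (58.8056 − 15.7136) / 0.756 = 43.0920 / 0.756 = 57.000

57.0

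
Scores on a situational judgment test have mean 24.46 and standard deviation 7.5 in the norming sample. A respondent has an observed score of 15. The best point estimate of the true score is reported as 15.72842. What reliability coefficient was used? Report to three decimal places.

T̂ = ρX + (1 − ρ)μ  ⇒  T̂ − μ = ρ(X − μ)
ρ = (T̂ − μ)/(X − μ) = (15.72842 − 24.46) / (15 − 24.46) = -8.73158 / -9.46 = 0.92300

0.923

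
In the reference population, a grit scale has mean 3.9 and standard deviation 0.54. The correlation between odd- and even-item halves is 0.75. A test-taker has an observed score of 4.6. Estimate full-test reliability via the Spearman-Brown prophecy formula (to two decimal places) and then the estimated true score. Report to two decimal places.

4.50

Spearman-Brown: ρ = 2r/(1 + r) = 2(0.75)/(1 + 0.75) = 1.500/1.75 = 0.8571 → 0.86
T̂ = 0.86(4.6) + 0.14(3.9) = 3.956 + 0.546 = 4.502 → 4.50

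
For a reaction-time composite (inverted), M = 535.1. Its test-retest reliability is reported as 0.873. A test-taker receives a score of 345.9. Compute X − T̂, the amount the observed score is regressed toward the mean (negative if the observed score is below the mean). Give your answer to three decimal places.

-24.028

T̂ = 0.873(345.9) + 0.127(535.1) = 301.9707 + 67.9577 = 369.92840 → 369.9284
X − T̂ = 345.9 − 369.9284 = -24.0284 → -24.028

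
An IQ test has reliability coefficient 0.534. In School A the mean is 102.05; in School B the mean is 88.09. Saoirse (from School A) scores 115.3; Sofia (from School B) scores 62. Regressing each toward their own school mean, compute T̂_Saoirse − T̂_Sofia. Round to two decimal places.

T̂_Saoirse = 0.534(115.3) + 0.466(102.05) = 109.1255
T̂_Sofia = 0.534(62) + 0.466(88.09) = 74.1579
Difference = 109.1255 − 74.1579 = 34.9676

34.97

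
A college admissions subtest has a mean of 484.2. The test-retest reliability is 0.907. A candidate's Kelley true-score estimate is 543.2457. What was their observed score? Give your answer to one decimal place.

549.3

T̂ = ρX + (1 − ρ)μ  ⇒  X = (T̂ − (1 − ρ)μ) / ρ
X = (543.2457 − 0.093 × 484.2) / 0.907 = (543.2457 − 45.0306) / 0.907 = 498.2151 / 0.907 = 549.300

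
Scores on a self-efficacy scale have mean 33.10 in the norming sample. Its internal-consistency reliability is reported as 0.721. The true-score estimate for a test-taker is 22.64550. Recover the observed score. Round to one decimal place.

18.6

T̂ = ρX + (1 − ρ)μ  ⇒  X = (T̂ − (1 − ρ)μ) / ρ
X = (22.64550 − 0.279 × 33.10) / 0.721 = (22.64550 − 9.23490) / 0.721 = 13.41060 / 0.721 = 18.600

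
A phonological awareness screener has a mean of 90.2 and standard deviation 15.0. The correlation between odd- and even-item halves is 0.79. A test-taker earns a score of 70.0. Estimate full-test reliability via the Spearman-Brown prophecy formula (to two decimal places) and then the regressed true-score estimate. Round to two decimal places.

Spearman-Brown: ρ = 2r/(1 + r) = 2(0.79)/(1 + 0.79) = 1.580/1.79 = 0.8827 → 0.88
T̂ = 0.88(70.0) + 0.12(90.2) = 61.600 + 10.824 = 72.424 → 72.42

72.42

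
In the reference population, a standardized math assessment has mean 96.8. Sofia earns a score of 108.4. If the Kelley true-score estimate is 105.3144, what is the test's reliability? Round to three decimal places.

0.734

T̂ = ρX + (1 − ρ)μ  ⇒  T̂ − μ = ρ(X − μ)
ρ = (T̂ − μ)/(X − μ) = (105.3144 − 96.8) / (108.4 − 96.8) = 8.5144 / 11.6 = 0.73400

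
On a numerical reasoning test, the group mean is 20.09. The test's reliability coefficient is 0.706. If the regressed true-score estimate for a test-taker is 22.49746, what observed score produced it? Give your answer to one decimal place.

23.5

T̂ = ρX + (1 − ρ)μ  ⇒  X = (T̂ − (1 − ρ)μ) / ρ
X = (22.49746 − 0.294 × 20.09) / 0.706 = (22.49746 − 5.90646) / 0.706 = 16.59100 / 0.706 = 23.500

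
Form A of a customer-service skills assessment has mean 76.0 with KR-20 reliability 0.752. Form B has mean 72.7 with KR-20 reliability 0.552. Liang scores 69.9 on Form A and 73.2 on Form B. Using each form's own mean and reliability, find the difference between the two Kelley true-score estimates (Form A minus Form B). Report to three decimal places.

-1.563

T̂_A = 0.752(69.9) + 0.248(76.0) = 71.41280
T̂_B = 0.552(73.2) + 0.448(72.7) = 72.97600
T̂_A − T̂_B = -1.56320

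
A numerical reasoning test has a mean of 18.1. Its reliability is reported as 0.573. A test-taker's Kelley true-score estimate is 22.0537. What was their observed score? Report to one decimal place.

25.0

T̂ = ρX + (1 − ρ)μ  ⇒  X = (T̂ − (1 − ρ)μ) / ρ
X = (22.0537 − 0.427 × 18.1) / 0.573 = (22.0537 − 7.7287) / 0.573 = 14.3250 / 0.573 = 25.000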